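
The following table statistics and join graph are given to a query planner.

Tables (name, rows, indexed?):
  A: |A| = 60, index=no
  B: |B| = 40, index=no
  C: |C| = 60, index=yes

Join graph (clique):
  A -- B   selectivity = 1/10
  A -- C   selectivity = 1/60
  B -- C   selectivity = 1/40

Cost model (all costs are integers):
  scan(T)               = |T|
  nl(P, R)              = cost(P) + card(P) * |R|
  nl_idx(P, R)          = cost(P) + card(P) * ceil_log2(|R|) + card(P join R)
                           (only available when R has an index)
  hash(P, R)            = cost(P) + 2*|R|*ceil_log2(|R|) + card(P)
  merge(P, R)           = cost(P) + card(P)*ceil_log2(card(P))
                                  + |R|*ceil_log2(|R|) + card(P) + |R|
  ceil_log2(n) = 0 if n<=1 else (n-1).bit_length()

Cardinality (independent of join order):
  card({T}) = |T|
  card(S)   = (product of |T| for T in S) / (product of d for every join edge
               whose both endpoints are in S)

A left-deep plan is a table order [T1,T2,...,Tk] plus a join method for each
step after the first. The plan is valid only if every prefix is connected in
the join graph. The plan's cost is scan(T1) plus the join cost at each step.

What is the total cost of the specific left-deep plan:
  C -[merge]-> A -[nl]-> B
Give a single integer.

step 1: scan C: cost=60, card=60
step 2: join A via merge
    card(P join A) = 60*60/(60) = 60
    cost = 60 + 60*6 + 60*6 + 60 + 60 = 900
step 3: join B via nl
    card(P join B) = 60*40/(10*40) = 6
    cost = 900 + 60*40 = 3300

3300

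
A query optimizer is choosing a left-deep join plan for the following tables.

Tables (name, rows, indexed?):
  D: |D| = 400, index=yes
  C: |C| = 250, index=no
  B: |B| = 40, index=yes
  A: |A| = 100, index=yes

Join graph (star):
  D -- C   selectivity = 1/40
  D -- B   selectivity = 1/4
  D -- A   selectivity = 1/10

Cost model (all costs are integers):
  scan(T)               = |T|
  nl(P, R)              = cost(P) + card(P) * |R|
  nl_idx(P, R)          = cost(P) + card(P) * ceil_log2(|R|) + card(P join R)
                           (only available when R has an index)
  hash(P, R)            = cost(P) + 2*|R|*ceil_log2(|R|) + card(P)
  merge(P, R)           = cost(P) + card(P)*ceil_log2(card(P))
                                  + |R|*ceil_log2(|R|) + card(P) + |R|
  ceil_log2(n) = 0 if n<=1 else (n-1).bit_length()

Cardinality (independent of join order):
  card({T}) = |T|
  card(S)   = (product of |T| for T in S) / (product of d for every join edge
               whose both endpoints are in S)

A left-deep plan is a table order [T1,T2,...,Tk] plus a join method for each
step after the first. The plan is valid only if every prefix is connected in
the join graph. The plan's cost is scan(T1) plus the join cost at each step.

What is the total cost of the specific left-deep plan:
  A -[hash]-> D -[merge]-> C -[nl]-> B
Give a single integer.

1061650

step 1: scan A: cost=100, card=100
step 2: join D via hash
    card(P join D) = 100*400/(10) = 4000
    cost = 100 + 2*400*9 + 100 = 7400
step 3: join C via merge
    card(P join C) = 4000*250/(40) = 25000
    cost = 7400 + 4000*12 + 250*8 + 4000 + 250 = 61650
step 4: join B via nl
    card(P join B) = 25000*40/(4) = 250000
    cost = 61650 + 25000*40 = 1061650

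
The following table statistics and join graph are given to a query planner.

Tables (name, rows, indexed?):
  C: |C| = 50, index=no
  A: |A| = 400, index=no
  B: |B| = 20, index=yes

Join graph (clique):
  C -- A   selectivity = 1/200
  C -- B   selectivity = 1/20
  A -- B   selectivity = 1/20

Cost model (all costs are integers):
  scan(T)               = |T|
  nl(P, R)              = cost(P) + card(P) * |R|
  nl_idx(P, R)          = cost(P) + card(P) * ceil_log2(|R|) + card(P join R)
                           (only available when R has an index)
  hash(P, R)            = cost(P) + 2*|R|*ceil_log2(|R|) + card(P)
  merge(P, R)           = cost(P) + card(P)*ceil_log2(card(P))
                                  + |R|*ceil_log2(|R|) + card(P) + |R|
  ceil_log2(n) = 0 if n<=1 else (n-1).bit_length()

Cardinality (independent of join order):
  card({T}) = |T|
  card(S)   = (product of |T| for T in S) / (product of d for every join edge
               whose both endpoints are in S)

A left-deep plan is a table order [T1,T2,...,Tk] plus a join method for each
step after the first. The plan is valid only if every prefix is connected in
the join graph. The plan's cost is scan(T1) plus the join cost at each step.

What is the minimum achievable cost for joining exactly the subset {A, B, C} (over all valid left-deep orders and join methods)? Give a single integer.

1700

Selinger DP over subsets of {A,B,C}:
  {C}: scan cost=50, card=50
  {A}: scan cost=400, card=400
  {B}: scan cost=20, card=20
  {AC}: card=100; try (C,hash)→1400, (A,merge)→4400, (C,merge)→4750, (A,hash)→7300, (A,nl)→20050, (C,nl)→20400; best=1400 via (C,hash)
  {BC}: card=50; try (B,hash)→300, (B,nl_idx)→350, (C,merge)→490, (B,merge)→520, (C,hash)→640, (C,nl)→1020 …(+1); best=300 via (B,hash)
  {AB}: card=400; try (B,hash)→1000, (B,nl_idx)→2800, (A,merge)→4140, (B,merge)→4520, (A,hash)→7240, (A,nl)→8020 …(+1); best=1000 via (B,hash)
  {ABC}: card=5; try (B,hash)→1700, (B,nl_idx)→1905, (C,hash)→2000, (B,merge)→2320, (B,nl)→3400, (A,merge)→4650 …(+4); best=1700 via (B,hash)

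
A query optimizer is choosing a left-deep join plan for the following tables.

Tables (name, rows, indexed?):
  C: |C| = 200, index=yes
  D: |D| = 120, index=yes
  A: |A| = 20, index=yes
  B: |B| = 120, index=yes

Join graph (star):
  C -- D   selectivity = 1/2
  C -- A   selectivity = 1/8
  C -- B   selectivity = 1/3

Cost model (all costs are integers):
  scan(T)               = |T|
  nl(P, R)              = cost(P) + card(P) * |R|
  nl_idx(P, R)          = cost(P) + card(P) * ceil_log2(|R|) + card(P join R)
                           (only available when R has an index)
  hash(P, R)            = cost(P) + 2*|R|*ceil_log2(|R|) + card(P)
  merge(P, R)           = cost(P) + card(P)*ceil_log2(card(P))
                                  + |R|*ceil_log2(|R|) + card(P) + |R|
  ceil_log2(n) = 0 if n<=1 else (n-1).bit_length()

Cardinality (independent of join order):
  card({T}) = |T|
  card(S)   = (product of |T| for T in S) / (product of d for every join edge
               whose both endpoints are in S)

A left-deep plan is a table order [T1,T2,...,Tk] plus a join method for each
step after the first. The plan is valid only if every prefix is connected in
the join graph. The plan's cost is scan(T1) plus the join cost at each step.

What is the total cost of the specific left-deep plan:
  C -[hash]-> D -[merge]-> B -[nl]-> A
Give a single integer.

step 1: scan C: cost=200, card=200
step 2: join D via hash
    card(P join D) = 200*120/(2) = 12000
    cost = 200 + 2*120*7 + 200 = 2080
step 3: join B via merge
    card(P join B) = 12000*120/(3) = 480000
    cost = 2080 + 12000*14 + 120*7 + 12000 + 120 = 183040
step 4: join A via nl
    card(P join A) = 480000*20/(8) = 1200000
    cost = 183040 + 480000*20 = 9783040

9783040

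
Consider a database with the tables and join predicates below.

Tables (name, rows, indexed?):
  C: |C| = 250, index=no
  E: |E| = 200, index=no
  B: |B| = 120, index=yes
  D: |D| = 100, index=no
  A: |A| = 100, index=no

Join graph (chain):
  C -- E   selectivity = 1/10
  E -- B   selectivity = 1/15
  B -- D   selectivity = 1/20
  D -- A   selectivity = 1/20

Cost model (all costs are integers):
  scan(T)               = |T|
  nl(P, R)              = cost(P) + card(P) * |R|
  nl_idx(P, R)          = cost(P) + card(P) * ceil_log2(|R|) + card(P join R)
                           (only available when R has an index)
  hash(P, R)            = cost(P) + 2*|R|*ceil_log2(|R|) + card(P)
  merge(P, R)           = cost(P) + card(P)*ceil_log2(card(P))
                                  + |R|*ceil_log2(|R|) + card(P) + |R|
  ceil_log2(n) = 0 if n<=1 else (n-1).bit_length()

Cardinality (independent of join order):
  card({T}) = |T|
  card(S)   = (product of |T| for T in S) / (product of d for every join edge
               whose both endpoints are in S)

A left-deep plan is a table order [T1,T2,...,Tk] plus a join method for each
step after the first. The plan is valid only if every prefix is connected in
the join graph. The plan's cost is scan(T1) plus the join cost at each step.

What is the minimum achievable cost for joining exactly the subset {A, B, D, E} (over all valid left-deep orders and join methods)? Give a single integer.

Selinger DP over subsets of {A,B,D,E}:
  {E}: scan cost=200, card=200
  {B}: scan cost=120, card=120
  {D}: scan cost=100, card=100
  {A}: scan cost=100, card=100
  {BE}: card=1600; try (B,hash)→2080, (E,merge)→2880, (B,merge)→2960, (B,nl_idx)→3200, (E,hash)→3440, (E,nl)→24120 …(+1); best=2080 via (B,hash)
  {BD}: card=600; try (B,nl_idx)→1400, (D,hash)→1640, (B,merge)→1860, (D,merge)→1880, (B,hash)→1880, (B,nl)→12100 …(+1); best=1400 via (B,nl_idx)
  {AD}: card=500; try (D,hash)→1600, (A,hash)→1600, (D,merge)→1700, (A,merge)→1700, (D,nl)→10100, (A,nl)→10100; best=1600 via (D,hash)
  {BDE}: card=8000; try (D,hash)→5080, (E,hash)→5200, (E,merge)→9800, (D,merge)→22080, (E,nl)→121400, (D,nl)→162080; best=5080 via (D,hash)
  {ABD}: card=3000; try (A,hash)→3400, (B,hash)→3780, (B,merge)→7560, (B,nl_idx)→8100, (A,merge)→8800, (A,nl)→61400 …(+1); best=3400 via (A,hash)
  {ABDE}: card=40000; try (E,hash)→9600, (A,hash)→14480, (E,merge)→44200, (A,merge)→117880, (E,nl)→603400, (A,nl)→805080; best=9600 via (E,hash)

9600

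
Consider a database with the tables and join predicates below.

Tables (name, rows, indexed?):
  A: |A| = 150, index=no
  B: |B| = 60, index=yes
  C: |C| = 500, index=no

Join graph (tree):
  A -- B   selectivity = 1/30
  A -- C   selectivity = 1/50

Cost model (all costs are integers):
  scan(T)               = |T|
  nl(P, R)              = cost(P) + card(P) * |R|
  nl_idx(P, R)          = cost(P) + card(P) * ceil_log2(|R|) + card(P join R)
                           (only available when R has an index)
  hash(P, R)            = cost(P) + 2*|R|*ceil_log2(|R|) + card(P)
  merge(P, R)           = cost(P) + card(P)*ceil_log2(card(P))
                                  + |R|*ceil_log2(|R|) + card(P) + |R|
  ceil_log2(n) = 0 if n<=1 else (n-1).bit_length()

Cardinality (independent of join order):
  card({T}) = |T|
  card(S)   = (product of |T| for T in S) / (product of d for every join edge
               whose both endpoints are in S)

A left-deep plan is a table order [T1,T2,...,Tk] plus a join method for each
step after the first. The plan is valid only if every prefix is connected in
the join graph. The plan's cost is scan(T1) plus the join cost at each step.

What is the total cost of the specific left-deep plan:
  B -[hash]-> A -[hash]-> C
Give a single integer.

11820

step 1: scan B: cost=60, card=60
step 2: join A via hash
    card(P join A) = 60*150/(30) = 300
    cost = 60 + 2*150*8 + 60 = 2520
step 3: join C via hash
    card(P join C) = 300*500/(50) = 3000
    cost = 2520 + 2*500*9 + 300 = 11820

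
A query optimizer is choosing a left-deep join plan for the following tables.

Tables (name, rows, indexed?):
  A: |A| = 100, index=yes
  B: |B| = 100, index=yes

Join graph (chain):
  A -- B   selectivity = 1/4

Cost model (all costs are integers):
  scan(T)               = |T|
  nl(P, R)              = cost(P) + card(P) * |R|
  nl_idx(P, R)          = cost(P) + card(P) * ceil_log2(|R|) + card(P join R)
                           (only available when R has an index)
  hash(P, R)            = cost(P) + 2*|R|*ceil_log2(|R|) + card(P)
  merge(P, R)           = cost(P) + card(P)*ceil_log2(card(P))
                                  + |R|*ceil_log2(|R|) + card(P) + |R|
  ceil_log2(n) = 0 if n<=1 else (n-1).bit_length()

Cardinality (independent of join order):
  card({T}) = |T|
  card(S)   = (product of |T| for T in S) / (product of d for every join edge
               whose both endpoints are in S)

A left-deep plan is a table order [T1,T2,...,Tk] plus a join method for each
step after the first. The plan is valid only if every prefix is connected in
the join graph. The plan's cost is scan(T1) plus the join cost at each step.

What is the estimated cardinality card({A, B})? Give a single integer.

Tables in S: A(100), B(100)
Edges inside S: A-B(d=4)
numerator = 100 * 100 = 10000
denominator = 4 = 4
card(S) = 10000 / 4 = 2500

2500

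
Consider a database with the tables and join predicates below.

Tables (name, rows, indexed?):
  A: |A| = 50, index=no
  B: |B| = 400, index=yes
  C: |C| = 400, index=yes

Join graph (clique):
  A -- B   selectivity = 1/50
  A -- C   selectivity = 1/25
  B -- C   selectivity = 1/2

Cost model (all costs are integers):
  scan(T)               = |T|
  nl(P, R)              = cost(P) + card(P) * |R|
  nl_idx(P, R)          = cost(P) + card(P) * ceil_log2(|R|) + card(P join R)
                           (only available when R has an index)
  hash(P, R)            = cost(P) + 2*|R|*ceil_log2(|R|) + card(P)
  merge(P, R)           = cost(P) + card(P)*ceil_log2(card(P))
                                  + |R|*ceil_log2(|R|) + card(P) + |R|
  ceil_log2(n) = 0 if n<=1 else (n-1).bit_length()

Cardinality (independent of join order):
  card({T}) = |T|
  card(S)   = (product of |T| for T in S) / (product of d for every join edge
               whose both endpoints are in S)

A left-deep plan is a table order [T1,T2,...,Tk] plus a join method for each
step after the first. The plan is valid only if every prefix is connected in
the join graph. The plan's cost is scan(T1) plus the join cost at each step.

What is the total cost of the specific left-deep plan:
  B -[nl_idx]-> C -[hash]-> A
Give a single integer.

164600

step 1: scan B: cost=400, card=400
step 2: join C via nl_idx
    card(P join C) = 400*400/(2) = 80000
    cost = 400 + 400*9 + 80000 = 84000
step 3: join A via hash
    card(P join A) = 80000*50/(50*25) = 3200
    cost = 84000 + 2*50*6 + 80000 = 164600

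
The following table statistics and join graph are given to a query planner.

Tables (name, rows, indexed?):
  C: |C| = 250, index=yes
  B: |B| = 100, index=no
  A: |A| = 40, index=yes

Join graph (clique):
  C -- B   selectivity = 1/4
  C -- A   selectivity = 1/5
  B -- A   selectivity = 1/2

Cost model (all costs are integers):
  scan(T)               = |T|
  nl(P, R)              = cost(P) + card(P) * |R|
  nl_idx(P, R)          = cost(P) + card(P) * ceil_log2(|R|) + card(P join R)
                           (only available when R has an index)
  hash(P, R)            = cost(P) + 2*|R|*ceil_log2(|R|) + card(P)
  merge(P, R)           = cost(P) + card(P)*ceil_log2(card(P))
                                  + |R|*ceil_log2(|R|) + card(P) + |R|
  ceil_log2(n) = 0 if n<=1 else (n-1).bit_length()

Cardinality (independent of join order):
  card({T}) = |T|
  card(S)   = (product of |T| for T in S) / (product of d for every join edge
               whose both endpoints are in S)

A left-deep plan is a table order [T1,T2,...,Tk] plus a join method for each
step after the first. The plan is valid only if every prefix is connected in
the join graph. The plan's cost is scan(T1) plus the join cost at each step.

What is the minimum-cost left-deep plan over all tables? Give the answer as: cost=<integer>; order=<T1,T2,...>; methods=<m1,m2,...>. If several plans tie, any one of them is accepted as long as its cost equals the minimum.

cost=4380; order=C,A,B; methods=hash,hash

Selinger DP (subsets sized 1..n):
  {C}: scan cost=250, card=250
  {B}: scan cost=100, card=100
  {A}: scan cost=40, card=40
  {BC}: card=6250; try (B,hash)→1900, (C,merge)→3150, (B,merge)→3300, (C,hash)→4200, (C,nl_idx)→7150, (C,nl)→25100 …(+1); best=1900 via (B,hash)
  {AC}: card=2000; try (A,hash)→980, (C,nl_idx)→2360, (C,merge)→2570, (A,merge)→2780, (A,nl_idx)→3750, (C,hash)→4080 …(+2); best=980 via (A,hash)
  {AB}: card=2000; try (A,hash)→680, (B,merge)→1120, (A,merge)→1180, (B,hash)→1480, (A,nl_idx)→2700, (B,nl)→4040 …(+1); best=680 via (A,hash)
  {ABC}: card=25000; try (B,hash)→4380, (C,hash)→6680, (A,hash)→8630, (B,merge)→25780, (C,merge)→26930, (C,nl_idx)→41680 …(+5); best=4380 via (B,hash)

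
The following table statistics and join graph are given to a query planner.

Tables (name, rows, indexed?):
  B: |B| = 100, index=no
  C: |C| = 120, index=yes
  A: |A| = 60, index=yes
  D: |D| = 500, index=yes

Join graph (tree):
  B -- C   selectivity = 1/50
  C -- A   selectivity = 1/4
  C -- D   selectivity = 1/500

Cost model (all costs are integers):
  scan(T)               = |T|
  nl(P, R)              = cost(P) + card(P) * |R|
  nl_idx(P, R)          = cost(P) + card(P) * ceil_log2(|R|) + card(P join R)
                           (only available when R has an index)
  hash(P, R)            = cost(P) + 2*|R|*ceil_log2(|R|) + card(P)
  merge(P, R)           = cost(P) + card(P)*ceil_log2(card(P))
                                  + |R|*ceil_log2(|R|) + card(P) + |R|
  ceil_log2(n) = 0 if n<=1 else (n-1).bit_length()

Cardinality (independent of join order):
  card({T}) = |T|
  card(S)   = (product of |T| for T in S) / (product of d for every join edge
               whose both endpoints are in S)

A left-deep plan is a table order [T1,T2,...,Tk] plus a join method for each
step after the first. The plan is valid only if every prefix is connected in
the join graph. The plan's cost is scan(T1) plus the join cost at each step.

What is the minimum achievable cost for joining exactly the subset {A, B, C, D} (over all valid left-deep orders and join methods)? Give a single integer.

Selinger DP over subsets of {A,B,C,D}:
  {B}: scan cost=100, card=100
  {C}: scan cost=120, card=120
  {A}: scan cost=60, card=60
  {D}: scan cost=500, card=500
  {BC}: card=240; try (C,nl_idx)→1040, (B,hash)→1640, (C,merge)→1860, (C,hash)→1880, (B,merge)→1880, (C,nl)→12100 …(+1); best=1040 via (C,nl_idx)
  {AC}: card=1800; try (A,hash)→960, (C,merge)→1440, (A,merge)→1500, (C,hash)→1800, (C,nl_idx)→2280, (A,nl_idx)→2640 …(+2); best=960 via (A,hash)
  {CD}: card=120; try (D,nl_idx)→1320, (C,hash)→2680, (C,nl_idx)→4120, (D,merge)→6080, (C,merge)→6460, (D,hash)→9240 …(+2); best=1320 via (D,nl_idx)
  {ABC}: card=3600; try (A,hash)→2000, (A,merge)→3620, (B,hash)→4160, (A,nl_idx)→6080, (A,nl)→15440, (B,merge)→23360 …(+1); best=2000 via (A,hash)
  {BCD}: card=240; try (B,hash)→2840, (B,merge)→3080, (D,nl_idx)→3440, (D,merge)→8200, (D,hash)→10280, (B,nl)→13320 …(+1); best=2840 via (B,hash)
  {ACD}: card=1800; try (A,hash)→2160, (A,merge)→2700, (A,nl_idx)→3840, (A,nl)→8520, (D,hash)→11760, (D,nl_idx)→18960 …(+2); best=2160 via (A,hash)
  {ABCD}: card=3600; try (A,hash)→3800, (B,hash)→5360, (A,merge)→5420, (A,nl_idx)→7880, (D,hash)→14600, (A,nl)→17240 …(+5); best=3800 via (A,hash)

3800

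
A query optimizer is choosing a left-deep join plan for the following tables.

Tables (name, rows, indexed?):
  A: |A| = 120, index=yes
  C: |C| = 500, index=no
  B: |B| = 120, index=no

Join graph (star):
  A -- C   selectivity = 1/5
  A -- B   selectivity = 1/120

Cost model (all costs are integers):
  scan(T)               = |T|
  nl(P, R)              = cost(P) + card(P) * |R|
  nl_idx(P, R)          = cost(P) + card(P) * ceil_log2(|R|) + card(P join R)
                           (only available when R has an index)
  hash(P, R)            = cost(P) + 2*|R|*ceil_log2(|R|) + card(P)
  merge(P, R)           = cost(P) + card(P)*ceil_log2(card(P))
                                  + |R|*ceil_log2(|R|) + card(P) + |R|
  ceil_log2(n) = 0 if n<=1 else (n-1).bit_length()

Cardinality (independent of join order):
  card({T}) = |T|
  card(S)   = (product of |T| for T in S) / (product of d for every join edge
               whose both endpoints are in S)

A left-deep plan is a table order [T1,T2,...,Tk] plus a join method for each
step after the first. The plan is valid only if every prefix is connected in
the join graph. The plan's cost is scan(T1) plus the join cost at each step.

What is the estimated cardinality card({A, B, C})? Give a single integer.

12000

Tables in S: A(120), B(120), C(500)
Edges inside S: A-C(d=5), A-B(d=120)
numerator = 120 * 120 * 500 = 7200000
denominator = 5 * 120 = 600
card(S) = 7200000 / 600 = 12000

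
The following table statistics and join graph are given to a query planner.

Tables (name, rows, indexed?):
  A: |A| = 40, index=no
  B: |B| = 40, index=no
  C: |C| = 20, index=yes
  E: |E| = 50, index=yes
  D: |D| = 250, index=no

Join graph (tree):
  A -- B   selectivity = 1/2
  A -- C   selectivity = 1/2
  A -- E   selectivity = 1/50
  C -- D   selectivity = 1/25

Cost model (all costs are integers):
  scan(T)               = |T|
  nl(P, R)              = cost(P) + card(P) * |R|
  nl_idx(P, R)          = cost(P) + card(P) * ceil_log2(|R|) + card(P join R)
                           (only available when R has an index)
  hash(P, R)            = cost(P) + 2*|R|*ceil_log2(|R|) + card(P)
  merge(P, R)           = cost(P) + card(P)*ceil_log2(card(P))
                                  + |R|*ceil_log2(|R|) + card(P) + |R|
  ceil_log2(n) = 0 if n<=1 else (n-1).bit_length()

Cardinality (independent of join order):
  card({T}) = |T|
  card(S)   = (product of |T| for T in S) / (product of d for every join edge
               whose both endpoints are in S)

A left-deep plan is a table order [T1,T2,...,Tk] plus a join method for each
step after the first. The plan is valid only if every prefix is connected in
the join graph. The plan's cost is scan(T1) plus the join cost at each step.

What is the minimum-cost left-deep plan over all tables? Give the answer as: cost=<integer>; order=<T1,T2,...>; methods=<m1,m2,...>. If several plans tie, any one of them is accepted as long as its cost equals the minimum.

Selinger DP (subsets sized 1..n):
  {A}: scan cost=40, card=40
  {B}: scan cost=40, card=40
  {C}: scan cost=20, card=20
  {E}: scan cost=50, card=50
  {D}: scan cost=250, card=250
  {AB}: card=800; try (B,hash)→560, (A,hash)→560, (B,merge)→600, (A,merge)→600, (B,nl)→1640, (A,nl)→1640; best=560 via (B,hash)
  {AC}: card=400; try (C,hash)→280, (A,merge)→420, (C,merge)→440, (A,hash)→520, (C,nl_idx)→640, (A,nl)→820 …(+1); best=280 via (C,hash)
  {AE}: card=40; try (E,nl_idx)→320, (A,hash)→580, (E,merge)→670, (E,hash)→680, (A,merge)→680, (E,nl)→2040 …(+1); best=320 via (E,nl_idx)
  {CD}: card=200; try (C,hash)→700, (C,nl_idx)→1700, (D,merge)→2390, (C,merge)→2620, (D,hash)→4040, (D,nl)→5020 …(+1); best=700 via (C,hash)
  {ABC}: card=8000; try (B,hash)→1160, (C,hash)→1560, (B,merge)→4560, (C,merge)→9480, (C,nl_idx)→12560, (B,nl)→16280 …(+1); best=1160 via (B,hash)
  {ABE}: card=800; try (B,hash)→840, (B,merge)→880, (B,nl)→1920, (E,hash)→1960, (E,nl_idx)→6160, (E,merge)→9710 …(+1); best=840 via (B,hash)
  {ACE}: card=400; try (C,hash)→560, (C,merge)→720, (C,nl_idx)→920, (C,nl)→1120, (E,hash)→1280, (E,nl_idx)→3080 …(+2); best=560 via (C,hash)
  {ACD}: card=4000; try (A,hash)→1380, (A,merge)→2780, (D,hash)→4680, (D,merge)→6530, (A,nl)→8700, (D,nl)→100280; best=1380 via (A,hash)
  {ABCE}: card=8000; try (B,hash)→1440, (C,hash)→1840, (B,merge)→4840, (E,hash)→9760, (C,merge)→9760, (C,nl_idx)→12840 …(+5); best=1440 via (B,hash)
  {ABCD}: card=80000; try (B,hash)→5860, (D,hash)→13160, (B,merge)→53660, (D,merge)→115410, (B,nl)→161380, (D,nl)→2001160; best=5860 via (B,hash)
  {ACDE}: card=4000; try (D,hash)→4960, (E,hash)→5980, (D,merge)→6810, (E,nl_idx)→29380, (E,merge)→53730, (D,nl)→100560 …(+1); best=4960 via (D,hash)
  {ABCDE}: card=80000; try (B,hash)→9440, (D,hash)→13440, (B,merge)→57240, (E,hash)→86460, (D,merge)→115690, (B,nl)→164960 …(+4); best=9440 via (B,hash)

cost=9440; order=A,E,C,D,B; methods=nl_idx,hash,hash,hash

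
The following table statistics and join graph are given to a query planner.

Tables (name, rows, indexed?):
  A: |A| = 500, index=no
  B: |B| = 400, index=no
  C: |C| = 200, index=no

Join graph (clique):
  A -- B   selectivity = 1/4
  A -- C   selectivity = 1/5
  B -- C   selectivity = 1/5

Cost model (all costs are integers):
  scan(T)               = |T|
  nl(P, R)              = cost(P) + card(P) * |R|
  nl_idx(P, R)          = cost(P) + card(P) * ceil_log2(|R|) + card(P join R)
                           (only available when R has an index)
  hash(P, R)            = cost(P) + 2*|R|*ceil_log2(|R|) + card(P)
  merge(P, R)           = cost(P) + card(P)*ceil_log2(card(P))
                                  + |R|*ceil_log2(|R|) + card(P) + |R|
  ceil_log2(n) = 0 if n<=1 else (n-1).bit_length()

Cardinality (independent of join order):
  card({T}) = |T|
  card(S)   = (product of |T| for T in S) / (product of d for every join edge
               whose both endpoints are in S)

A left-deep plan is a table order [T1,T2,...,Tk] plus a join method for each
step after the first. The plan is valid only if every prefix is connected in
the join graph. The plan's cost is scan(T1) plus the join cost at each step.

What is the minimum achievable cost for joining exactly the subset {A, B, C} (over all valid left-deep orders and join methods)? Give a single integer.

Selinger DP over subsets of {A,B,C}:
  {A}: scan cost=500, card=500
  {B}: scan cost=400, card=400
  {C}: scan cost=200, card=200
  {AB}: card=50000; try (B,hash)→8200, (A,merge)→9400, (B,merge)→9500, (A,hash)→9800, (A,nl)→200400, (B,nl)→200500; best=8200 via (B,hash)
  {AC}: card=20000; try (C,hash)→4200, (A,merge)→7000, (C,merge)→7300, (A,hash)→9400, (A,nl)→100200, (C,nl)→100500; best=4200 via (C,hash)
  {BC}: card=16000; try (C,hash)→4000, (B,merge)→6000, (C,merge)→6200, (B,hash)→7600, (B,nl)→80200, (C,nl)→80400; best=4000 via (C,hash)
  {ABC}: card=400000; try (A,hash)→29000, (B,hash)→31400, (C,hash)→61400, (A,merge)→249000, (B,merge)→328200, (C,merge)→860000 …(+3); best=29000 via (A,hash)

29000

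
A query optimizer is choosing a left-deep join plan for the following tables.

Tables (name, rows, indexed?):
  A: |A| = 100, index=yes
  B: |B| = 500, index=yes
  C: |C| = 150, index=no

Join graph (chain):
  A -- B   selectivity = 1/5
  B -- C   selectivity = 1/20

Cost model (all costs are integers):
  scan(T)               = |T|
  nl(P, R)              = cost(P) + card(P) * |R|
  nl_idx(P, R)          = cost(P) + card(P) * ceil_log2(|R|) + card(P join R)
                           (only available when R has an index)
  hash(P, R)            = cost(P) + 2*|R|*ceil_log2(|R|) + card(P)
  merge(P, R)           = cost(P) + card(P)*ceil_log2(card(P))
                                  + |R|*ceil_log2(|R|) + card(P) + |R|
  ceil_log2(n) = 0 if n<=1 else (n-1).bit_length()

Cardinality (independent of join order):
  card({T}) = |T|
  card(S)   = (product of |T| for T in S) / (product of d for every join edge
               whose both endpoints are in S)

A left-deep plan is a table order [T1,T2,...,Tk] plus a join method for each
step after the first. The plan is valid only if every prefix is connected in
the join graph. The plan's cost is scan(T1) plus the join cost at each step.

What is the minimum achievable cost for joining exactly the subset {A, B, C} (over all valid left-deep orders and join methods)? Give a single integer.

Selinger DP over subsets of {A,B,C}:
  {A}: scan cost=100, card=100
  {B}: scan cost=500, card=500
  {C}: scan cost=150, card=150
  {AB}: card=10000; try (A,hash)→2400, (B,merge)→5900, (A,merge)→6300, (B,hash)→9200, (B,nl_idx)→11000, (A,nl_idx)→14000 …(+2); best=2400 via (A,hash)
  {BC}: card=3750; try (C,hash)→3400, (B,nl_idx)→5250, (B,merge)→6500, (C,merge)→6850, (B,hash)→9300, (B,nl)→75150 …(+1); best=3400 via (C,hash)
  {ABC}: card=75000; try (A,hash)→8550, (C,hash)→14800, (A,merge)→52950, (A,nl_idx)→104650, (C,merge)→153750, (A,nl)→378400 …(+1); best=8550 via (A,hash)

8550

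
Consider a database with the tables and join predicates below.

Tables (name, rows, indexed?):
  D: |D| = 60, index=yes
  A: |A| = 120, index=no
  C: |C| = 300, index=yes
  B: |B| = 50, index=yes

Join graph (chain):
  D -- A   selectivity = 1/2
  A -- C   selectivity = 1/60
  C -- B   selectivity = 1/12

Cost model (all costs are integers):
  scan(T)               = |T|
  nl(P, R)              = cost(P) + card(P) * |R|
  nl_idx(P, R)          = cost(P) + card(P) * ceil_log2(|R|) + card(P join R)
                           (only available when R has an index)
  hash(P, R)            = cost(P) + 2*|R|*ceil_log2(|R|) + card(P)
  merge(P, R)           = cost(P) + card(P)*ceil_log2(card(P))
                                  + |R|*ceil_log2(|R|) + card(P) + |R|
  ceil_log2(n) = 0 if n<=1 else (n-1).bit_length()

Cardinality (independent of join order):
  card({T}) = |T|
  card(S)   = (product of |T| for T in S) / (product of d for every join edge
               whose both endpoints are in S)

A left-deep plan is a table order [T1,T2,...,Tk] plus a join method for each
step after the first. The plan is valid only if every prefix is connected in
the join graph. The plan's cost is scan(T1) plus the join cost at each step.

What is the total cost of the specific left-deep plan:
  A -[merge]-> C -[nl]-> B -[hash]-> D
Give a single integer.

37300

step 1: scan A: cost=120, card=120
step 2: join C via merge
    card(P join C) = 120*300/(60) = 600
    cost = 120 + 120*7 + 300*9 + 120 + 300 = 4080
step 3: join B via nl
    card(P join B) = 600*50/(12) = 2500
    cost = 4080 + 600*50 = 34080
step 4: join D via hash
    card(P join D) = 2500*60/(2) = 75000
    cost = 34080 + 2*60*6 + 2500 = 37300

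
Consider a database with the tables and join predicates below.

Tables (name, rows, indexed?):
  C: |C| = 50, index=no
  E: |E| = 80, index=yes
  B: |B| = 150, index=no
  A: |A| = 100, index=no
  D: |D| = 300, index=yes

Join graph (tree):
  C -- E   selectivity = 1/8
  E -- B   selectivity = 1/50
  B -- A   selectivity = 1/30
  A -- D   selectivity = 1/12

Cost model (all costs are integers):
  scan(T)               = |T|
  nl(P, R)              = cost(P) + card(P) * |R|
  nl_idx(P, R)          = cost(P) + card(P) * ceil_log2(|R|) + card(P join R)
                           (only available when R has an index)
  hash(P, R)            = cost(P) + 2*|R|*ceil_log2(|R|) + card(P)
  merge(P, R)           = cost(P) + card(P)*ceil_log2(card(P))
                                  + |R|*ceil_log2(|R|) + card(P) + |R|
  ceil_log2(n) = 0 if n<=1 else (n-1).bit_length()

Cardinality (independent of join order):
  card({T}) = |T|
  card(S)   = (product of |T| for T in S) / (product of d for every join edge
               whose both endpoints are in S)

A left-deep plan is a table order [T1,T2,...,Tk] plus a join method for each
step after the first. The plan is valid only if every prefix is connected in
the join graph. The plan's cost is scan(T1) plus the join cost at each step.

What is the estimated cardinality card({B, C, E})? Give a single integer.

1500

Tables in S: B(150), C(50), E(80)
Edges inside S: C-E(d=8), E-B(d=50)
numerator = 150 * 50 * 80 = 600000
denominator = 8 * 50 = 400
card(S) = 600000 / 400 = 1500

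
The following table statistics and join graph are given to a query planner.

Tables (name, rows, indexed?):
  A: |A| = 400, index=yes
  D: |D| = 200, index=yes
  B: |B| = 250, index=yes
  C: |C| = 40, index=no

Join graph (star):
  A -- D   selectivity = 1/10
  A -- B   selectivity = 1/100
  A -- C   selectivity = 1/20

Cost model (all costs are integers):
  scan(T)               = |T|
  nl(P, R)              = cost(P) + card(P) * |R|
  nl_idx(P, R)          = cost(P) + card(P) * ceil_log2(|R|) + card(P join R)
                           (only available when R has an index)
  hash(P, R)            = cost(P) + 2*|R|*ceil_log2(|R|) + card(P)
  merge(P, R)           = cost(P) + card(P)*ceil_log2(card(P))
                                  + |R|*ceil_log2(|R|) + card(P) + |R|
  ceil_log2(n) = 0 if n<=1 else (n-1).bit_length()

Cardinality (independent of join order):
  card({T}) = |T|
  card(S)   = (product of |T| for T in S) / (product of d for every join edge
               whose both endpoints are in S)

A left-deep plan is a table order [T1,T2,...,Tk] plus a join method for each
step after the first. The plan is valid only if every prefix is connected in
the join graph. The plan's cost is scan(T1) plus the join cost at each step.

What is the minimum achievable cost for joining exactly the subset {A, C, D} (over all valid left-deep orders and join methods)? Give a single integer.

5200

Selinger DP over subsets of {A,C,D}:
  {A}: scan cost=400, card=400
  {D}: scan cost=200, card=200
  {C}: scan cost=40, card=40
  {AD}: card=8000; try (D,hash)→4000, (A,merge)→6000, (D,merge)→6200, (A,hash)→7600, (A,nl_idx)→10000, (D,nl_idx)→11600 …(+2); best=4000 via (D,hash)
  {AC}: card=800; try (A,nl_idx)→1200, (C,hash)→1280, (A,merge)→4320, (C,merge)→4680, (A,hash)→7280, (A,nl)→16040 …(+1); best=1200 via (A,nl_idx)
  {ACD}: card=16000; try (D,hash)→5200, (D,merge)→11800, (C,hash)→12480, (D,nl_idx)→23600, (C,merge)→116280, (D,nl)→161200 …(+1); best=5200 via (D,hash)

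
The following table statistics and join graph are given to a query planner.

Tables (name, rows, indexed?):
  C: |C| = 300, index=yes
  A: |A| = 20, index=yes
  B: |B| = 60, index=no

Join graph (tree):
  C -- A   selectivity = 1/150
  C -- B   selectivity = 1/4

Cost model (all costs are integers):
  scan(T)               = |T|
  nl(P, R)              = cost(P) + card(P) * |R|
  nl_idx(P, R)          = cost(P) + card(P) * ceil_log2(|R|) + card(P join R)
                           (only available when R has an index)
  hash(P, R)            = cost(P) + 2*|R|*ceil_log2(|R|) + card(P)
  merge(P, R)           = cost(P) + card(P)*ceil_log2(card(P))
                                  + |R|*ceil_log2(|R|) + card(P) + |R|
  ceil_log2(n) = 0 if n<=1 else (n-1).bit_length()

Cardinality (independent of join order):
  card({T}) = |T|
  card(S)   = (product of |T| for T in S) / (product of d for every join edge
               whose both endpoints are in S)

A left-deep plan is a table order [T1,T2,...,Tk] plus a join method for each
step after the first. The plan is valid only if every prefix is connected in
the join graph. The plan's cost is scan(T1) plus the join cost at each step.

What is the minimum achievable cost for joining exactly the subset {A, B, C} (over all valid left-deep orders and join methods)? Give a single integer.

Selinger DP over subsets of {A,B,C}:
  {C}: scan cost=300, card=300
  {A}: scan cost=20, card=20
  {B}: scan cost=60, card=60
  {AC}: card=40; try (C,nl_idx)→240, (A,hash)→800, (A,nl_idx)→1840, (C,merge)→3140, (A,merge)→3420, (C,hash)→5440 …(+2); best=240 via (C,nl_idx)
  {BC}: card=4500; try (B,hash)→1320, (C,merge)→3480, (B,merge)→3720, (C,nl_idx)→5100, (C,hash)→5520, (C,nl)→18060 …(+1); best=1320 via (B,hash)
  {ABC}: card=600; try (B,merge)→940, (B,hash)→1000, (B,nl)→2640, (A,hash)→6020, (A,nl_idx)→24420, (A,merge)→64440 …(+1); best=940 via (B,merge)

940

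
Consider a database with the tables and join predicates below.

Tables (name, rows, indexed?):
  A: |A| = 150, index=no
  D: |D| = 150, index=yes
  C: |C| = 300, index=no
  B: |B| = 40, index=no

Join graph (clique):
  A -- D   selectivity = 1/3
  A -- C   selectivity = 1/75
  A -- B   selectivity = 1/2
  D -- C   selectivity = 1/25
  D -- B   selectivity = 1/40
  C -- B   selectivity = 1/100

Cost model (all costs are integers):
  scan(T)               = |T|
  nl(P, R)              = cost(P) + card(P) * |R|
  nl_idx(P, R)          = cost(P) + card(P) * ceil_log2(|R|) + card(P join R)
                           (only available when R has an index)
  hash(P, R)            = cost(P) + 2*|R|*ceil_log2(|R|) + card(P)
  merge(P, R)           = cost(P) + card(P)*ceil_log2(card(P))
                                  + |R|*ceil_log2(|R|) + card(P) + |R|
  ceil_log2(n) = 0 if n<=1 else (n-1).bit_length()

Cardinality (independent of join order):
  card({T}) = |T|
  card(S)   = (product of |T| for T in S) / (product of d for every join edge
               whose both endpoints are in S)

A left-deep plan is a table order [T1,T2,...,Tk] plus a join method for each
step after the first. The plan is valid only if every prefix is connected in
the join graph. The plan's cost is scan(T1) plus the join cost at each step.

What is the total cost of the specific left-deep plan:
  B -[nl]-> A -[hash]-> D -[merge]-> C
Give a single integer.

step 1: scan B: cost=40, card=40
step 2: join A via nl
    card(P join A) = 40*150/(2) = 3000
    cost = 40 + 40*150 = 6040
step 3: join D via hash
    card(P join D) = 3000*150/(3*40) = 3750
    cost = 6040 + 2*150*8 + 3000 = 11440
step 4: join C via merge
    card(P join C) = 3750*300/(75*25*100) = 6
    cost = 11440 + 3750*12 + 300*9 + 3750 + 300 = 63190

63190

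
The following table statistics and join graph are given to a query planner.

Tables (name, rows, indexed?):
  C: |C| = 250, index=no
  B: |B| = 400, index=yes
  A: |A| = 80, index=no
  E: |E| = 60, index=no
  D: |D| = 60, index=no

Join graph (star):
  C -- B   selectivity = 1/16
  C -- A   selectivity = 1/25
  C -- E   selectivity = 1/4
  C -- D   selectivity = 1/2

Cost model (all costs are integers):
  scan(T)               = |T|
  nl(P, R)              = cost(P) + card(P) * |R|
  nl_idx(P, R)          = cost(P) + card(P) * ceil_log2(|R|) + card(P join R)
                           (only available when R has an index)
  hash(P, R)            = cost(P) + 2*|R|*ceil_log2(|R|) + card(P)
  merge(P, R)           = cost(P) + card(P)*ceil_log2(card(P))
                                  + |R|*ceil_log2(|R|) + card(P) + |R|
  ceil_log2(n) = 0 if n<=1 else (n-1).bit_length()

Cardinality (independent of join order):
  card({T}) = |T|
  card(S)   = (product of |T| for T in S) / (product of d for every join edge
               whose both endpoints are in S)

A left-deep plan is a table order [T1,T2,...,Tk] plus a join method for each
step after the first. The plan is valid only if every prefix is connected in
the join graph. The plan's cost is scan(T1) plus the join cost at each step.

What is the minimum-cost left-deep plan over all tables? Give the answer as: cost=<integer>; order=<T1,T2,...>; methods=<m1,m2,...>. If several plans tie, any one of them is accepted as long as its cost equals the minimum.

cost=323060; order=C,A,E,B,D; methods=hash,hash,hash,hash

Selinger DP (subsets sized 1..n):
  {C}: scan cost=250, card=250
  {B}: scan cost=400, card=400
  {A}: scan cost=80, card=80
  {E}: scan cost=60, card=60
  {D}: scan cost=60, card=60
  {BC}: card=6250; try (C,hash)→4800, (B,merge)→6500, (C,merge)→6650, (B,hash)→7700, (B,nl_idx)→8750, (B,nl)→100250 …(+1); best=4800 via (C,hash)
  {AC}: card=800; try (A,hash)→1620, (C,merge)→2970, (A,merge)→3140, (C,hash)→4160, (C,nl)→20080, (A,nl)→20250; best=1620 via (A,hash)
  {CE}: card=3750; try (E,hash)→1220, (C,merge)→2730, (E,merge)→2920, (C,hash)→4120, (C,nl)→15060, (E,nl)→15250; best=1220 via (E,hash)
  {CD}: card=7500; try (D,hash)→1220, (C,merge)→2730, (D,merge)→2920, (C,hash)→4120, (C,nl)→15060, (D,nl)→15250; best=1220 via (D,hash)
  {ABC}: card=20000; try (B,hash)→9620, (A,hash)→12170, (B,merge)→14420, (B,nl_idx)→28820, (A,merge)→92940, (B,nl)→321620 …(+1); best=9620 via (B,hash)
  {BCE}: card=93750; try (E,hash)→11770, (B,hash)→12170, (B,merge)→53970, (E,merge)→92720, (B,nl_idx)→128720, (E,nl)→379800 …(+1); best=11770 via (E,hash)
  {BCD}: card=187500; try (D,hash)→11770, (B,hash)→15920, (D,merge)→92720, (B,merge)→110220, (B,nl_idx)→256220, (D,nl)→379800 …(+1); best=11770 via (D,hash)
  {ACE}: card=12000; try (E,hash)→3140, (A,hash)→6090, (E,merge)→10840, (E,nl)→49620, (A,merge)→50610, (A,nl)→301220; best=3140 via (E,hash)
  {ACD}: card=24000; try (D,hash)→3140, (A,hash)→9840, (D,merge)→10840, (D,nl)→49620, (A,merge)→106860, (A,nl)→601220; best=3140 via (D,hash)
  {CDE}: card=112500; try (D,hash)→5690, (E,hash)→9440, (D,merge)→50390, (E,merge)→106640, (D,nl)→226220, (E,nl)→451220; best=5690 via (D,hash)
  {ABCE}: card=300000; try (B,hash)→22340, (E,hash)→30340, (A,hash)→106640, (B,merge)→187140, (E,merge)→330040, (B,nl_idx)→411140 …(+4); best=22340 via (B,hash)
  {ABCD}: card=600000; try (D,hash)→30340, (B,hash)→34340, (A,hash)→200390, (D,merge)→330040, (B,merge)→391140, (B,nl_idx)→819140 …(+4); best=30340 via (D,hash)
  {BCDE}: card=2812500; try (D,hash)→106240, (B,hash)→125390, (E,hash)→199990, (D,merge)→1699690, (B,merge)→2034690, (E,merge)→3574690 …(+4); best=106240 via (D,hash)
  {ACDE}: card=360000; try (D,hash)→15860, (E,hash)→27860, (A,hash)→119310, (D,merge)→183560, (E,merge)→387560, (D,nl)→723140 …(+3); best=15860 via (D,hash)
  {ABCDE}: card=9000000; try (D,hash)→323060, (B,hash)→383060, (E,hash)→631060, (A,hash)→2919860, (D,merge)→6022760, (B,merge)→7219860 …(+7); best=323060 via (D,hash)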